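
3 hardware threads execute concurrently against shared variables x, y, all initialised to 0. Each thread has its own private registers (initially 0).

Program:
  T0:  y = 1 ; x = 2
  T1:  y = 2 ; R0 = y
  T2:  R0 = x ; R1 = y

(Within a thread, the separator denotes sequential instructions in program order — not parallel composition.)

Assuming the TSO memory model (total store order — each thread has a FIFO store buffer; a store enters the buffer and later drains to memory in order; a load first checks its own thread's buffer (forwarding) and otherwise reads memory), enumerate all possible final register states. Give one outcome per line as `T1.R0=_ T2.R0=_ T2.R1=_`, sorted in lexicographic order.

outcome vector order: (T1.R0,T2.R0,T2.R1)
|TSO outcomes| = 9

T1.R0=1 T2.R0=0 T2.R1=0
T1.R0=1 T2.R0=0 T2.R1=1
T1.R0=1 T2.R0=0 T2.R1=2
T1.R0=1 T2.R0=2 T2.R1=1
T1.R0=2 T2.R0=0 T2.R1=0
T1.R0=2 T2.R0=0 T2.R1=1
T1.R0=2 T2.R0=0 T2.R1=2
T1.R0=2 T2.R0=2 T2.R1=1
T1.R0=2 T2.R0=2 T2.R1=2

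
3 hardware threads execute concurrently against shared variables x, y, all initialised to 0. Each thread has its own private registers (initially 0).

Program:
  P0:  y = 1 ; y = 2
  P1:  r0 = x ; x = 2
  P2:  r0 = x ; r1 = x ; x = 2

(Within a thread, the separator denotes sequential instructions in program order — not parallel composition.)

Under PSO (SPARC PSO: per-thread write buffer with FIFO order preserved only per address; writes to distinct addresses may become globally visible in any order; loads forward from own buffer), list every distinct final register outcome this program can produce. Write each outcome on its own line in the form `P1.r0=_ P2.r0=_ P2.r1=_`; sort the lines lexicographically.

P1.r0=0 P2.r0=0 P2.r1=0
P1.r0=0 P2.r0=0 P2.r1=2
P1.r0=0 P2.r0=2 P2.r1=2
P1.r0=2 P2.r0=0 P2.r1=0

outcome vector order: (P1.r0,P2.r0,P2.r1)
|PSO outcomes| = 4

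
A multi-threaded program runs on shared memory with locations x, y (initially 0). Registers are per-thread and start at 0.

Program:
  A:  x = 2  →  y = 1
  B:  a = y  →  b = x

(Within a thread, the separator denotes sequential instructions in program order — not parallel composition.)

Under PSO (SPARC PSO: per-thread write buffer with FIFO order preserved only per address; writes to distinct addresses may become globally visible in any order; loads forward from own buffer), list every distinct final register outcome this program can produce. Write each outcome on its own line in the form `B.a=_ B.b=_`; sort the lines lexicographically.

B.a=0 B.b=0
B.a=0 B.b=2
B.a=1 B.b=0
B.a=1 B.b=2

outcome vector order: (B.a,B.b)
|PSO outcomes| = 4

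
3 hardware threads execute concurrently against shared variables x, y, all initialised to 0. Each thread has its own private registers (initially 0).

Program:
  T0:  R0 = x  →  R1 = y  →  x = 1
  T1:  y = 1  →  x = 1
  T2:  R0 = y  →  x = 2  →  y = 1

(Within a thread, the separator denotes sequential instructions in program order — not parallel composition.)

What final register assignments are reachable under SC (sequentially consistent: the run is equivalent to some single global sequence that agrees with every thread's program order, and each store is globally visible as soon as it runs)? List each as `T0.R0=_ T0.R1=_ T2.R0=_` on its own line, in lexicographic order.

outcome vector order: (T0.R0,T0.R1,T2.R0)
|SC outcomes| = 9

T0.R0=0 T0.R1=0 T2.R0=0
T0.R0=0 T0.R1=0 T2.R0=1
T0.R0=0 T0.R1=1 T2.R0=0
T0.R0=0 T0.R1=1 T2.R0=1
T0.R0=1 T0.R1=1 T2.R0=0
T0.R0=1 T0.R1=1 T2.R0=1
T0.R0=2 T0.R1=0 T2.R0=0
T0.R0=2 T0.R1=1 T2.R0=0
T0.R0=2 T0.R1=1 T2.R0=1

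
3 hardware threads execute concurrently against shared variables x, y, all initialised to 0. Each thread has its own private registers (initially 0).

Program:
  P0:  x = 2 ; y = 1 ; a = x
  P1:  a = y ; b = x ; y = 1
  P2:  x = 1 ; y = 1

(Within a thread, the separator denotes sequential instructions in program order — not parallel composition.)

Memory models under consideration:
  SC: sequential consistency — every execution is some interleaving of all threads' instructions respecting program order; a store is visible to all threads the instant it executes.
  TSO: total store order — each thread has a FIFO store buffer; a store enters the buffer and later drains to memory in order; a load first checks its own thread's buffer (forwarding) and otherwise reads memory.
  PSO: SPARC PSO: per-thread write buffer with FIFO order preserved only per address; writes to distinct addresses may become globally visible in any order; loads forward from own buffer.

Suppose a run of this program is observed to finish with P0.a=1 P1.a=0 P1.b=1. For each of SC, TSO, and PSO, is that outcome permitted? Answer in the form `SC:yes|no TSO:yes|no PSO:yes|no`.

SC:yes TSO:yes PSO:yes

outcome vector order: (P0.a,P1.a,P1.b)
[SC] allowed = {<1 0 0> <1 0 1> <1 0 2> <1 1 1> <1 1 2> <2 0 0> <2 0 1> <2 0 2> <2 1 1> <2 1 2>}
[TSO] allowed = {<1 0 0> <1 0 1> <1 0 2> <1 1 1> <1 1 2> <2 0 0> <2 0 1> <2 0 2> <2 1 1> <2 1 2>}
[PSO] allowed = {<1 0 0> <1 0 1> <1 0 2> <1 1 0> <1 1 1> <1 1 2> <2 0 0> <2 0 1> <2 0 2> <2 1 0> <2 1 1> <2 1 2>}
target <1 0 1> ∈ {SC,TSO,PSO}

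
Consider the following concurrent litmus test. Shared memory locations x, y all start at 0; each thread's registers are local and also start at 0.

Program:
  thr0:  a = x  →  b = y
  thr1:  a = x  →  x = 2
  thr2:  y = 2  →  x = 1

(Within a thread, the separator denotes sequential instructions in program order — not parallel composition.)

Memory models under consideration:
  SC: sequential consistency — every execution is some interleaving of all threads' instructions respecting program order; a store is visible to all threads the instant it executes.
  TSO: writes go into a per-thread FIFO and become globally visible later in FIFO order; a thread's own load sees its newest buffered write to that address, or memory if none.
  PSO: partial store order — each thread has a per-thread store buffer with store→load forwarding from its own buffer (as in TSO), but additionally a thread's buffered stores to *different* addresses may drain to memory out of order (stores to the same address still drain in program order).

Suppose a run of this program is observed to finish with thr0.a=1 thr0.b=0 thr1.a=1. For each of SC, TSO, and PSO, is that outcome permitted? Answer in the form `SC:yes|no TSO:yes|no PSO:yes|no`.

SC:no TSO:no PSO:yes

outcome vector order: (thr0.a,thr0.b,thr1.a)
SC (9): <0 0 0>; <0 0 1>; <0 2 0>; <0 2 1>; <1 2 0>; <1 2 1>; <2 0 0>; <2 2 0>; <2 2 1>
TSO (9): <0 0 0>; <0 0 1>; <0 2 0>; <0 2 1>; <1 2 0>; <1 2 1>; <2 0 0>; <2 2 0>; <2 2 1>
PSO (12): <0 0 0>; <0 0 1>; <0 2 0>; <0 2 1>; <1 0 0>; <1 0 1>; <1 2 0>; <1 2 1>; <2 0 0>; <2 0 1>; <2 2 0>; <2 2 1>
target <1 0 1> ∈ {PSO}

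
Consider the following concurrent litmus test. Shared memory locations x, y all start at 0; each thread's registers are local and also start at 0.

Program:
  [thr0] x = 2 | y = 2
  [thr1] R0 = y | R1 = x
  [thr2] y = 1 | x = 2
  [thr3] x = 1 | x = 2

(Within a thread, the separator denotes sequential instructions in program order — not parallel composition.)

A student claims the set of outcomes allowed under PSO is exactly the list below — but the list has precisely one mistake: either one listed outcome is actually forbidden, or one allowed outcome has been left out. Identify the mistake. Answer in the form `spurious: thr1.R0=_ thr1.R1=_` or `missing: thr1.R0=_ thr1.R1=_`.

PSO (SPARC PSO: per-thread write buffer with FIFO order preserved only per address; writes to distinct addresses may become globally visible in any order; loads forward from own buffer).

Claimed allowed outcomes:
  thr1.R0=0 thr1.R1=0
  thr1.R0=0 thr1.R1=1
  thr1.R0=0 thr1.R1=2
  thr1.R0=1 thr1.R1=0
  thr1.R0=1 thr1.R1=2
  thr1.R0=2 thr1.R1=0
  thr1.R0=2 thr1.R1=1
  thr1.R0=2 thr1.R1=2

outcome vector order: (thr1.R0,thr1.R1)
PSO (9): (0,0); (0,1); (0,2); (1,0); (1,1); (1,2); (2,0); (2,1); (2,2)
PSO∖claimed = {(1,1)}

missing: thr1.R0=1 thr1.R1=1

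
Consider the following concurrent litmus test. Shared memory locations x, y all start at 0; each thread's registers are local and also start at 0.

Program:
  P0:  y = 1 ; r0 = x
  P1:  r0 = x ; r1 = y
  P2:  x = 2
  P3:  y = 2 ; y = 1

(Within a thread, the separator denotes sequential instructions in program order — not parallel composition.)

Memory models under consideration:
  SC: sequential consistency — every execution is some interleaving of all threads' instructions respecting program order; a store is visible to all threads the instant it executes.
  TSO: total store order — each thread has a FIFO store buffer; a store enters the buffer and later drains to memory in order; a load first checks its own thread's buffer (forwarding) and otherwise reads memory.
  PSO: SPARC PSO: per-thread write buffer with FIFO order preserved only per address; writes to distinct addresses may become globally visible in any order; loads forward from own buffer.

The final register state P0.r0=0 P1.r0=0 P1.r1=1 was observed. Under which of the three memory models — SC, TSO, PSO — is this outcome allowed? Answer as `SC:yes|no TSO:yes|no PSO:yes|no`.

outcome vector order: (P0.r0,P1.r0,P1.r1)
[SC] allowed = {0/0/0; 0/0/1; 0/0/2; 0/2/1; 0/2/2; 2/0/0; 2/0/1; 2/0/2; 2/2/0; 2/2/1; 2/2/2}
[TSO] allowed = {0/0/0; 0/0/1; 0/0/2; 0/2/0; 0/2/1; 0/2/2; 2/0/0; 2/0/1; 2/0/2; 2/2/0; 2/2/1; 2/2/2}
[PSO] allowed = {0/0/0; 0/0/1; 0/0/2; 0/2/0; 0/2/1; 0/2/2; 2/0/0; 2/0/1; 2/0/2; 2/2/0; 2/2/1; 2/2/2}
target 0/0/1 ∈ {SC,TSO,PSO}

SC:yes TSO:yes PSO:yes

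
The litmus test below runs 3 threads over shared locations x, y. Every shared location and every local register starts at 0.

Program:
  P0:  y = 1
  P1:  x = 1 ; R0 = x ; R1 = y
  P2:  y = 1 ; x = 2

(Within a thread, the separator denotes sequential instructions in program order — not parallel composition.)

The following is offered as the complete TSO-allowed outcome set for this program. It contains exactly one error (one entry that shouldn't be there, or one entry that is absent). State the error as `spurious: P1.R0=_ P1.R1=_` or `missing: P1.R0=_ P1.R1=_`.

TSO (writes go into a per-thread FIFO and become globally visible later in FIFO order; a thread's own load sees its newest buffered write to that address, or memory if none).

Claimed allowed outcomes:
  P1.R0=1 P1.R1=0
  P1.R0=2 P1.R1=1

missing: P1.R0=1 P1.R1=1

outcome vector order: (P1.R0,P1.R1)
[TSO] allowed = {<1 0> <1 1> <2 1>}
TSO∖claimed = {<1 1>}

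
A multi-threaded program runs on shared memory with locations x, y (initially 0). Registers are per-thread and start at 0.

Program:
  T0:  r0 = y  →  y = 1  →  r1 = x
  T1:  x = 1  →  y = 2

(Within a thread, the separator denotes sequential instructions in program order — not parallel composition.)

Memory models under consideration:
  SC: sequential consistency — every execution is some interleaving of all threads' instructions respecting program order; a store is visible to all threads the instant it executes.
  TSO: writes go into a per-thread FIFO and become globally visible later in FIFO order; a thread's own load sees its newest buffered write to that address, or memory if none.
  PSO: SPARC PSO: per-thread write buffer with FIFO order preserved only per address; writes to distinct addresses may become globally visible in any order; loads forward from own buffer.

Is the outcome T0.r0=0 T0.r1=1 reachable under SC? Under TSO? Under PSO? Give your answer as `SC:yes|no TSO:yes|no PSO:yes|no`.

SC:yes TSO:yes PSO:yes

outcome vector order: (T0.r0,T0.r1)
SC: 3 outcomes — {00, 01, 21}
TSO: 3 outcomes — {00, 01, 21}
PSO: 4 outcomes — {00, 01, 20, 21}
target 01 ∈ {SC,TSO,PSO}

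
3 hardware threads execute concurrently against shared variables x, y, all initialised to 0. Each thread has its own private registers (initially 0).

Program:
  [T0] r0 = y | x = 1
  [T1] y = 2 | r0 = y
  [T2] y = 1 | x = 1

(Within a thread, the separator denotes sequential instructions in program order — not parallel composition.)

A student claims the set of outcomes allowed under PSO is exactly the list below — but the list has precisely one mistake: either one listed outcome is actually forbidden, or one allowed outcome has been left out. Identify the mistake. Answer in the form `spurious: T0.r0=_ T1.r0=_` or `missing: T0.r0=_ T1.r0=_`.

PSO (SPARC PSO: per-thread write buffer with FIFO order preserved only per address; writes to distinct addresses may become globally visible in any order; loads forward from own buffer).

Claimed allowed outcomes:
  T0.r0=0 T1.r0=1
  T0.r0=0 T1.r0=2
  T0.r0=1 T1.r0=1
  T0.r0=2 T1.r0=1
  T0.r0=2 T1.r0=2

outcome vector order: (T0.r0,T1.r0)
under PSO → 0/1; 0/2; 1/1; 1/2; 2/1; 2/2
PSO∖claimed = {1/2}

missing: T0.r0=1 T1.r0=2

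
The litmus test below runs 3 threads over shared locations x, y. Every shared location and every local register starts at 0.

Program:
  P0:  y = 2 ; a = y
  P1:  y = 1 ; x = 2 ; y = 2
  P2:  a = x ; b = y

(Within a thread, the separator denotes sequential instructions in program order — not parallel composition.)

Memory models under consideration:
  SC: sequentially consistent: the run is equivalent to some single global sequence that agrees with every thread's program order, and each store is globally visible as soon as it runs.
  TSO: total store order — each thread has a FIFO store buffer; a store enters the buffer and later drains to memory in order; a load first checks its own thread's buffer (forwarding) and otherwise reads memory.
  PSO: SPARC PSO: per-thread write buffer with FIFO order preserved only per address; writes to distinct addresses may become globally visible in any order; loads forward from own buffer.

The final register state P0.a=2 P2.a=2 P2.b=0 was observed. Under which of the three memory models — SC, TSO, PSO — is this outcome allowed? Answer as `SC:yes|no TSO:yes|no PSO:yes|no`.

SC:no TSO:no PSO:yes

outcome vector order: (P0.a,P2.a,P2.b)
under SC → 100; 101; 102; 121; 122; 200; 201; 202; 221; 222
under TSO → 100; 101; 102; 121; 122; 200; 201; 202; 221; 222
under PSO → 100; 101; 102; 120; 121; 122; 200; 201; 202; 220; 221; 222
target 220 ∈ {PSO}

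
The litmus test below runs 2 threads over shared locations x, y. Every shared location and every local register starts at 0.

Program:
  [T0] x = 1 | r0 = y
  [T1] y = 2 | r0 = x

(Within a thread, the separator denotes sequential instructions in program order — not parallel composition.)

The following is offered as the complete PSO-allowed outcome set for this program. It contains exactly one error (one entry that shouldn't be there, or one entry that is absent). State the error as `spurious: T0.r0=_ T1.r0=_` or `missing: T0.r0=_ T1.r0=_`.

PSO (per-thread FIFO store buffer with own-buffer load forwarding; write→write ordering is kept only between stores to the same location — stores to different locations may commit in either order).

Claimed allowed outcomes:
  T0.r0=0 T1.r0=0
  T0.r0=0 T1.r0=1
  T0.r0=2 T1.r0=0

outcome vector order: (T0.r0,T1.r0)
PSO: 4 outcomes — {<0 0> <0 1> <2 0> <2 1>}
PSO∖claimed = {<2 1>}

missing: T0.r0=2 T1.r0=1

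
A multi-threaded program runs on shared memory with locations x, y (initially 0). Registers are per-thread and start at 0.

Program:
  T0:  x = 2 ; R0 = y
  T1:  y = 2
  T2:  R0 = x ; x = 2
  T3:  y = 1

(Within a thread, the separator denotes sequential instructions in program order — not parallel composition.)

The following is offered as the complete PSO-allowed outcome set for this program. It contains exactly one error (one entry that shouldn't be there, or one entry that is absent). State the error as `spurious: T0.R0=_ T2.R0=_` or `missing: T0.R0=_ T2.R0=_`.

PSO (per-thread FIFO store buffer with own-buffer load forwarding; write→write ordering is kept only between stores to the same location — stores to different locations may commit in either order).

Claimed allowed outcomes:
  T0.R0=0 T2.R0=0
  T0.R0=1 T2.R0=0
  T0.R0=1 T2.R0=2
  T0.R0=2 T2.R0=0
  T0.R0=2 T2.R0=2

missing: T0.R0=0 T2.R0=2

outcome vector order: (T0.R0,T2.R0)
under PSO → <0 0>, <0 2>, <1 0>, <1 2>, <2 0>, <2 2>
PSO∖claimed = {<0 2>}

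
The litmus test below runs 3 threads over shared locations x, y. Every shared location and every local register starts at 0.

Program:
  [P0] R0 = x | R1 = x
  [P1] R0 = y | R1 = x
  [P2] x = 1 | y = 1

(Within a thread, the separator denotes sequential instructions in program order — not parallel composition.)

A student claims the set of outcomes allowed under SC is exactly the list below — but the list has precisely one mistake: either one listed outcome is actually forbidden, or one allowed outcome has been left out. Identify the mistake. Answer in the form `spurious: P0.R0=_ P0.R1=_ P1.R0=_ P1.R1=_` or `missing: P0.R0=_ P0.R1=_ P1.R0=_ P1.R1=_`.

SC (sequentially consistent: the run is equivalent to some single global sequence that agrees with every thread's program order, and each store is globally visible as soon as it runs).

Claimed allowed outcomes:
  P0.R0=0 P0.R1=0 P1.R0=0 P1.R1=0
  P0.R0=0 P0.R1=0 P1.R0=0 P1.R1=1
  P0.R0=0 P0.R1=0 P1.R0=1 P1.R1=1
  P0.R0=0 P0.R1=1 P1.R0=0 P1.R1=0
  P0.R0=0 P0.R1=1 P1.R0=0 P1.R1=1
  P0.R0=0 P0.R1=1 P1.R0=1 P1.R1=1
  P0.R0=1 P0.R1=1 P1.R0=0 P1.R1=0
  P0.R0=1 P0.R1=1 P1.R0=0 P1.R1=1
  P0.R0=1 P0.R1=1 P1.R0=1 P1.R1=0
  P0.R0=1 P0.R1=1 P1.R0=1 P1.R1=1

outcome vector order: (P0.R0,P0.R1,P1.R0,P1.R1)
SC (9): 0/0/0/0, 0/0/0/1, 0/0/1/1, 0/1/0/0, 0/1/0/1, 0/1/1/1, 1/1/0/0, 1/1/0/1, 1/1/1/1
claimed∖SC = {1/1/1/0}

spurious: P0.R0=1 P0.R1=1 P1.R0=1 P1.R1=0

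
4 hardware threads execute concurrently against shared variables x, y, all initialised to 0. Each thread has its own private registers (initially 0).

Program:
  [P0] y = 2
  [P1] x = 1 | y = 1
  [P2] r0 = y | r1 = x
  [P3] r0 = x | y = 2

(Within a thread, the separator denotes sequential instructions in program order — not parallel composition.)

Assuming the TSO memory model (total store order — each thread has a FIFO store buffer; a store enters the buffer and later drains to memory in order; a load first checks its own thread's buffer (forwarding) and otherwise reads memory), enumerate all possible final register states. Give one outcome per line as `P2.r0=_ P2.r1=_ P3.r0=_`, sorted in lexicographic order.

P2.r0=0 P2.r1=0 P3.r0=0
P2.r0=0 P2.r1=0 P3.r0=1
P2.r0=0 P2.r1=1 P3.r0=0
P2.r0=0 P2.r1=1 P3.r0=1
P2.r0=1 P2.r1=1 P3.r0=0
P2.r0=1 P2.r1=1 P3.r0=1
P2.r0=2 P2.r1=0 P3.r0=0
P2.r0=2 P2.r1=0 P3.r0=1
P2.r0=2 P2.r1=1 P3.r0=0
P2.r0=2 P2.r1=1 P3.r0=1

outcome vector order: (P2.r0,P2.r1,P3.r0)
|TSO outcomes| = 10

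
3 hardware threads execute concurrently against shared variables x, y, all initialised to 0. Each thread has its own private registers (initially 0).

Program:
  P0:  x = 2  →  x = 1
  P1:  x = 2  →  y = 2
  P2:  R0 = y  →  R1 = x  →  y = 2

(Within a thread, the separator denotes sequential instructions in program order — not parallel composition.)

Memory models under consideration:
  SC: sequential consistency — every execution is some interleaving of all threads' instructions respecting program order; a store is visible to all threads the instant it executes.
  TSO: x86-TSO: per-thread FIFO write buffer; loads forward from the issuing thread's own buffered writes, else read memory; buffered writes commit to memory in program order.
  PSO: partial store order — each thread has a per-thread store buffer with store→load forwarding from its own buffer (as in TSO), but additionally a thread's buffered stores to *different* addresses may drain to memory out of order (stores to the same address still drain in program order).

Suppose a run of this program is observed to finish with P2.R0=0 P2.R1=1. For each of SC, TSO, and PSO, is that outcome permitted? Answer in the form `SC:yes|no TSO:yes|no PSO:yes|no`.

SC:yes TSO:yes PSO:yes

outcome vector order: (P2.R0,P2.R1)
under SC → 0/0; 0/1; 0/2; 2/1; 2/2
under TSO → 0/0; 0/1; 0/2; 2/1; 2/2
under PSO → 0/0; 0/1; 0/2; 2/0; 2/1; 2/2
target 0/1 ∈ {SC,TSO,PSO}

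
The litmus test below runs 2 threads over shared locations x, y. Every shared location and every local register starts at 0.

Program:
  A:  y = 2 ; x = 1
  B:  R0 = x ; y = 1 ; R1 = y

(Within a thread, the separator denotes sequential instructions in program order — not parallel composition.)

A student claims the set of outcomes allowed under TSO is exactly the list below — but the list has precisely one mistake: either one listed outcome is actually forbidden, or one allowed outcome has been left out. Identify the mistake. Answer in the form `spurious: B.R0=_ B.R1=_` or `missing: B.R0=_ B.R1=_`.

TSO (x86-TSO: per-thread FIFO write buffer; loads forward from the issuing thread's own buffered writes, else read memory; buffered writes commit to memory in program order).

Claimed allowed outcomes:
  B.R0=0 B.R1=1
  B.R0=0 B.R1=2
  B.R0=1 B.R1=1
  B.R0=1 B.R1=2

spurious: B.R0=1 B.R1=2

outcome vector order: (B.R0,B.R1)
TSO (3): 0/1 0/2 1/1
claimed∖TSO = {1/2}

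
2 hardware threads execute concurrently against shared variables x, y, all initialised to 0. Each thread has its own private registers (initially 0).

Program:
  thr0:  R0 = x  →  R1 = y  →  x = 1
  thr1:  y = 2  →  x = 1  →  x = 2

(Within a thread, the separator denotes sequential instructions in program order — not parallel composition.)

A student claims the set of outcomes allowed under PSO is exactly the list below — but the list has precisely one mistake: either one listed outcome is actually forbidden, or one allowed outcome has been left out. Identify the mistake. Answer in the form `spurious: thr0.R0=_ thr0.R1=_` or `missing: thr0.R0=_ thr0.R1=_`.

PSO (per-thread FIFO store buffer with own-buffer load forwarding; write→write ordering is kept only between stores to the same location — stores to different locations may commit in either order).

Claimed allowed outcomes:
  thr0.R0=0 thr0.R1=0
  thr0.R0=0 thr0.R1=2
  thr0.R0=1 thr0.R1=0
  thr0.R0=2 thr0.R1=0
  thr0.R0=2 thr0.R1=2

missing: thr0.R0=1 thr0.R1=2

outcome vector order: (thr0.R0,thr0.R1)
PSO (6): 00, 02, 10, 12, 20, 22
PSO∖claimed = {12}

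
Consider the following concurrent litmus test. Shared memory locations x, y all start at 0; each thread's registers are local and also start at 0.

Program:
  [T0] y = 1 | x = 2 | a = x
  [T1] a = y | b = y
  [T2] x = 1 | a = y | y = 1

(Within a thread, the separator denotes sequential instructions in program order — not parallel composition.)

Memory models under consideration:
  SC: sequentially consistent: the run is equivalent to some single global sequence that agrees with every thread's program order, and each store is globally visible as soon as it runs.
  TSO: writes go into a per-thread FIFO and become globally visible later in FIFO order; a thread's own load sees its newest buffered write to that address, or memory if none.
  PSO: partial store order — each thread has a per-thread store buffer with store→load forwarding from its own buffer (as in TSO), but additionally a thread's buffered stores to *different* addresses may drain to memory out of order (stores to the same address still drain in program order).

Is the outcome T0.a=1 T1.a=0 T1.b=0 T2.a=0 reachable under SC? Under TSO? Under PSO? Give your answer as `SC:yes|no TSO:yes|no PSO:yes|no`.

outcome vector order: (T0.a,T1.a,T1.b,T2.a)
under SC → 1/0/0/1; 1/0/1/1; 1/1/1/1; 2/0/0/0; 2/0/0/1; 2/0/1/0; 2/0/1/1; 2/1/1/0; 2/1/1/1
under TSO → 1/0/0/0; 1/0/0/1; 1/0/1/0; 1/0/1/1; 1/1/1/0; 1/1/1/1; 2/0/0/0; 2/0/0/1; 2/0/1/0; 2/0/1/1; 2/1/1/0; 2/1/1/1
under PSO → 1/0/0/0; 1/0/0/1; 1/0/1/0; 1/0/1/1; 1/1/1/0; 1/1/1/1; 2/0/0/0; 2/0/0/1; 2/0/1/0; 2/0/1/1; 2/1/1/0; 2/1/1/1
target 1/0/0/0 ∈ {TSO,PSO}

SC:no TSO:yes PSO:yes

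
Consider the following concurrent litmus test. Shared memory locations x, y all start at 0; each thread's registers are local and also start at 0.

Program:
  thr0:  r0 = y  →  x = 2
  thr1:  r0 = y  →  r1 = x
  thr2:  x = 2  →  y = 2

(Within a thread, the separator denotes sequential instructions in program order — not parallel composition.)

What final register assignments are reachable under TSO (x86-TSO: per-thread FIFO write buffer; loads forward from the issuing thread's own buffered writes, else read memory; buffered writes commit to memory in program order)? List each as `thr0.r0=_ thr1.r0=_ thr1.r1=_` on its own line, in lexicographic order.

thr0.r0=0 thr1.r0=0 thr1.r1=0
thr0.r0=0 thr1.r0=0 thr1.r1=2
thr0.r0=0 thr1.r0=2 thr1.r1=2
thr0.r0=2 thr1.r0=0 thr1.r1=0
thr0.r0=2 thr1.r0=0 thr1.r1=2
thr0.r0=2 thr1.r0=2 thr1.r1=2

outcome vector order: (thr0.r0,thr1.r0,thr1.r1)
|TSO outcomes| = 6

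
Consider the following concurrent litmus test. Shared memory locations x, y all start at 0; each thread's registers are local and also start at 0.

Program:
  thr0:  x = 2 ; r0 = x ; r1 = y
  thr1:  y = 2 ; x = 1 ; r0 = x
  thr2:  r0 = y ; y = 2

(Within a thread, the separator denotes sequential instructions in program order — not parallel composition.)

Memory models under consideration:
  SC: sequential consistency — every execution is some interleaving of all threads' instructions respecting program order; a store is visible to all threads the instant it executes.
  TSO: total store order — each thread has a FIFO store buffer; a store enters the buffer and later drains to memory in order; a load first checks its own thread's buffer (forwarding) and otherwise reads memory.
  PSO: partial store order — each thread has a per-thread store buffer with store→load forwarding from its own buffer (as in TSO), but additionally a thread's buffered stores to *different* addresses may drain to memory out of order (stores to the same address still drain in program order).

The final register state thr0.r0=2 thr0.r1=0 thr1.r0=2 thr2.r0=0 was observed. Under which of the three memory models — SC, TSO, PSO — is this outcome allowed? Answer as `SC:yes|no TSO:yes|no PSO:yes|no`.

SC:no TSO:yes PSO:yes

outcome vector order: (thr0.r0,thr0.r1,thr1.r0,thr2.r0)
SC (8): <1 2 1 0>, <1 2 1 2>, <2 0 1 0>, <2 0 1 2>, <2 2 1 0>, <2 2 1 2>, <2 2 2 0>, <2 2 2 2>
TSO (10): <1 2 1 0>, <1 2 1 2>, <2 0 1 0>, <2 0 1 2>, <2 0 2 0>, <2 0 2 2>, <2 2 1 0>, <2 2 1 2>, <2 2 2 0>, <2 2 2 2>
PSO (12): <1 0 1 0>, <1 0 1 2>, <1 2 1 0>, <1 2 1 2>, <2 0 1 0>, <2 0 1 2>, <2 0 2 0>, <2 0 2 2>, <2 2 1 0>, <2 2 1 2>, <2 2 2 0>, <2 2 2 2>
target <2 0 2 0> ∈ {TSO,PSO}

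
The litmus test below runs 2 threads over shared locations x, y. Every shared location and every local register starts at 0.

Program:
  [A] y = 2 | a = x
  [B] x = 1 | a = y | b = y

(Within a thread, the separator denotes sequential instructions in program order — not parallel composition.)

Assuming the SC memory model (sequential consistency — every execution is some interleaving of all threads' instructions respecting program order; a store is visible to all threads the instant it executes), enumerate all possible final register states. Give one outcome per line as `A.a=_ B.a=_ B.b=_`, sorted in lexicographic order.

outcome vector order: (A.a,B.a,B.b)
|SC outcomes| = 4

A.a=0 B.a=2 B.b=2
A.a=1 B.a=0 B.b=0
A.a=1 B.a=0 B.b=2
A.a=1 B.a=2 B.b=2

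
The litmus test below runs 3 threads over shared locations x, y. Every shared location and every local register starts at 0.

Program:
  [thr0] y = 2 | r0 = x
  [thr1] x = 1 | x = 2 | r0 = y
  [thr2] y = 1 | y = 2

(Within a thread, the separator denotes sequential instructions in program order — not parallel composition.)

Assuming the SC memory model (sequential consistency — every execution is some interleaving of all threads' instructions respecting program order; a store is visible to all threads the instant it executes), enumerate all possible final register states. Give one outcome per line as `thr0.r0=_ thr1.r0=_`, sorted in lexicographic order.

thr0.r0=0 thr1.r0=1
thr0.r0=0 thr1.r0=2
thr0.r0=1 thr1.r0=1
thr0.r0=1 thr1.r0=2
thr0.r0=2 thr1.r0=0
thr0.r0=2 thr1.r0=1
thr0.r0=2 thr1.r0=2

outcome vector order: (thr0.r0,thr1.r0)
|SC outcomes| = 7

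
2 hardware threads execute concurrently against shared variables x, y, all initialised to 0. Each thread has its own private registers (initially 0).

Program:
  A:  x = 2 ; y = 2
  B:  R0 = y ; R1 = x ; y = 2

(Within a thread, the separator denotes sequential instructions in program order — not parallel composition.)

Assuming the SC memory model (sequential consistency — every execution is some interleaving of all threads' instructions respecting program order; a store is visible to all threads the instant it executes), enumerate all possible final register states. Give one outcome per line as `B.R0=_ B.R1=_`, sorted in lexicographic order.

B.R0=0 B.R1=0
B.R0=0 B.R1=2
B.R0=2 B.R1=2

outcome vector order: (B.R0,B.R1)
|SC outcomes| = 3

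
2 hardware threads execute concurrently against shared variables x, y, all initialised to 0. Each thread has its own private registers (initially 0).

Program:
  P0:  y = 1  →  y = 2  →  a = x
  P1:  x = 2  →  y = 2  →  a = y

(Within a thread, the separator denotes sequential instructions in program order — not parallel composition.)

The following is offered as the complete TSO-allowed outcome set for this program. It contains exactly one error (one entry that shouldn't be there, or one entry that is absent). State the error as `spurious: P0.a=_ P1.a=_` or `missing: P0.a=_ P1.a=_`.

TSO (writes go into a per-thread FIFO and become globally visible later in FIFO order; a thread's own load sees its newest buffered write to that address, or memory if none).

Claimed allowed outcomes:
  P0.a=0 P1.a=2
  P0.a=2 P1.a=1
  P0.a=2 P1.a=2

outcome vector order: (P0.a,P1.a)
TSO: 4 outcomes — {(0,1); (0,2); (2,1); (2,2)}
TSO∖claimed = {(0,1)}

missing: P0.a=0 P1.a=1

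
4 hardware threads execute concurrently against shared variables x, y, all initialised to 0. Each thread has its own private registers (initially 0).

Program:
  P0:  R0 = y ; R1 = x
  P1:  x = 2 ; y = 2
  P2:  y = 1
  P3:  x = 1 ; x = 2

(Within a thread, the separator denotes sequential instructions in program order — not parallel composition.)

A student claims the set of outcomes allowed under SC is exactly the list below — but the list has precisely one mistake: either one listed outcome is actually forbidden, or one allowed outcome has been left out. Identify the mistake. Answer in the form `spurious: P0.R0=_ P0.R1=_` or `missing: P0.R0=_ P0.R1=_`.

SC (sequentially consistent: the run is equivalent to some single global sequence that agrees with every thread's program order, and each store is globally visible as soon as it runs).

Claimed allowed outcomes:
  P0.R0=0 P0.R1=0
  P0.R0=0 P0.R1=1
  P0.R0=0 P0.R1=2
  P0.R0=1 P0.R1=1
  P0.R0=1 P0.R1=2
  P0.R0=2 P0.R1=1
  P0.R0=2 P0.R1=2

missing: P0.R0=1 P0.R1=0

outcome vector order: (P0.R0,P0.R1)
SC (8): 00 01 02 10 11 12 21 22
SC∖claimed = {10}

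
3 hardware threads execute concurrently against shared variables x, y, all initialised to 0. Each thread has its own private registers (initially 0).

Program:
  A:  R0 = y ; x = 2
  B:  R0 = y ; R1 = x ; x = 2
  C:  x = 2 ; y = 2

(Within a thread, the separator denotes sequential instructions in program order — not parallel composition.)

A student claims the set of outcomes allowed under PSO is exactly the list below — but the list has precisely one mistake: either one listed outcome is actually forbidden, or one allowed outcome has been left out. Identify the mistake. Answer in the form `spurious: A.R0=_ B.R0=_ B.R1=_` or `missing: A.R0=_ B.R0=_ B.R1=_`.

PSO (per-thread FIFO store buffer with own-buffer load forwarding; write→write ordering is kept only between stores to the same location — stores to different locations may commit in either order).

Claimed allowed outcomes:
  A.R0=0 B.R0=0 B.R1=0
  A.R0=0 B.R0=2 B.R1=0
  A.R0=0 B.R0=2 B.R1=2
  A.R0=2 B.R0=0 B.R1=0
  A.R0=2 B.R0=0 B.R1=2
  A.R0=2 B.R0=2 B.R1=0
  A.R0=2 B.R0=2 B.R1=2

outcome vector order: (A.R0,B.R0,B.R1)
[PSO] allowed = {<0 0 0>, <0 0 2>, <0 2 0>, <0 2 2>, <2 0 0>, <2 0 2>, <2 2 0>, <2 2 2>}
PSO∖claimed = {<0 0 2>}

missing: A.R0=0 B.R0=0 B.R1=2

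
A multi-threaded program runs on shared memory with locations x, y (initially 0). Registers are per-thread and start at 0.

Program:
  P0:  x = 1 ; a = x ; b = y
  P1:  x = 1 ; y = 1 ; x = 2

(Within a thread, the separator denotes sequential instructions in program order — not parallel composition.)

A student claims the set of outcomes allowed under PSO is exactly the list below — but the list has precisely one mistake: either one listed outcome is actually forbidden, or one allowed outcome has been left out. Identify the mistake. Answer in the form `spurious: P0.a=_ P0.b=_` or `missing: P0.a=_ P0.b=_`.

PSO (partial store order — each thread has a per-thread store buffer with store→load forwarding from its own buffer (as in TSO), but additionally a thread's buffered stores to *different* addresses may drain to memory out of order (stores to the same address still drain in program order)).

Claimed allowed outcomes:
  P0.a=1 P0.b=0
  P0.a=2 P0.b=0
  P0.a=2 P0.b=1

missing: P0.a=1 P0.b=1

outcome vector order: (P0.a,P0.b)
PSO: 4 outcomes — {<1 0>, <1 1>, <2 0>, <2 1>}
PSO∖claimed = {<1 1>}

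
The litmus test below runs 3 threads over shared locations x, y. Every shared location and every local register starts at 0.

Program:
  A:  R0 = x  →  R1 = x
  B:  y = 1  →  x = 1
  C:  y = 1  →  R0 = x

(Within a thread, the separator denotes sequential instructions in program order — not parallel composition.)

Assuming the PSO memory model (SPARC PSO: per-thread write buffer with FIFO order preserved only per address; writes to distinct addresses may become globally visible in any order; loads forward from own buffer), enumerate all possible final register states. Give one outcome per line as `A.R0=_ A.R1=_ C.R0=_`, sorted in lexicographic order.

A.R0=0 A.R1=0 C.R0=0
A.R0=0 A.R1=0 C.R0=1
A.R0=0 A.R1=1 C.R0=0
A.R0=0 A.R1=1 C.R0=1
A.R0=1 A.R1=1 C.R0=0
A.R0=1 A.R1=1 C.R0=1

outcome vector order: (A.R0,A.R1,C.R0)
|PSO outcomes| = 6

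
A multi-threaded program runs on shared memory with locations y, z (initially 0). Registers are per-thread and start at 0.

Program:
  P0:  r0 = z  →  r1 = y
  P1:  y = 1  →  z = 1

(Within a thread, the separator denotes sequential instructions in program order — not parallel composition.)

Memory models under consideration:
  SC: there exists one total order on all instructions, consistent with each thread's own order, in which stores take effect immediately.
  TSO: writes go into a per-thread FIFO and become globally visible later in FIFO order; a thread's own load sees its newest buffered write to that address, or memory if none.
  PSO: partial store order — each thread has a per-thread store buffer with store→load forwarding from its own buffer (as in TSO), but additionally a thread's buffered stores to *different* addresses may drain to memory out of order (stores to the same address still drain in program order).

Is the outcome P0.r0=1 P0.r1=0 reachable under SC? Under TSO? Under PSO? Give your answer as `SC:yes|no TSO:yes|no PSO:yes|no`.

SC:no TSO:no PSO:yes

outcome vector order: (P0.r0,P0.r1)
[SC] allowed = {<0 0> <0 1> <1 1>}
[TSO] allowed = {<0 0> <0 1> <1 1>}
[PSO] allowed = {<0 0> <0 1> <1 0> <1 1>}
target <1 0> ∈ {PSO}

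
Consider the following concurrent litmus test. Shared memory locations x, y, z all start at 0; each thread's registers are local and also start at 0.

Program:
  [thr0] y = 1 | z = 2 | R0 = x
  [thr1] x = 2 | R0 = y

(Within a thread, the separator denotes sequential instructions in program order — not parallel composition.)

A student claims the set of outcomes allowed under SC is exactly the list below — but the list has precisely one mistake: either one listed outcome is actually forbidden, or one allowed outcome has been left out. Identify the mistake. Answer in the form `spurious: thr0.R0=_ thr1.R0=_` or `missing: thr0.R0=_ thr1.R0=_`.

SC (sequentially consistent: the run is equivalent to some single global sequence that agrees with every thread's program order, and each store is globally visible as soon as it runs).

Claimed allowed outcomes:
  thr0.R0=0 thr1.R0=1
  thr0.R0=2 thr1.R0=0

missing: thr0.R0=2 thr1.R0=1

outcome vector order: (thr0.R0,thr1.R0)
under SC → 01; 20; 21
SC∖claimed = {21}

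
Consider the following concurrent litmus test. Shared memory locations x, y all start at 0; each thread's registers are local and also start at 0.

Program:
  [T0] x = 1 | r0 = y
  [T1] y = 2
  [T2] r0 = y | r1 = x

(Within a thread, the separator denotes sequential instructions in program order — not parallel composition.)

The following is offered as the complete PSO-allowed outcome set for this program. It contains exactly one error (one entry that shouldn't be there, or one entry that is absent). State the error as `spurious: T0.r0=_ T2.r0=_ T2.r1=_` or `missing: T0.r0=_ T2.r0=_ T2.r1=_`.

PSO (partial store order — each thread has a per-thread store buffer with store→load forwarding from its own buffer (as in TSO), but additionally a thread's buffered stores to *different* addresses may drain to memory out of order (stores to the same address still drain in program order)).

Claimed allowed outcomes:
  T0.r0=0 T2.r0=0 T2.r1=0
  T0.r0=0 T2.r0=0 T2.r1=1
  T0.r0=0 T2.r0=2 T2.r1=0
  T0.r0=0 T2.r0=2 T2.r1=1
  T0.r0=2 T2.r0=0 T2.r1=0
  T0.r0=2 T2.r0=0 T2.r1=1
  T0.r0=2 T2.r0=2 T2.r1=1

outcome vector order: (T0.r0,T2.r0,T2.r1)
[PSO] allowed = {0/0/0, 0/0/1, 0/2/0, 0/2/1, 2/0/0, 2/0/1, 2/2/0, 2/2/1}
PSO∖claimed = {2/2/0}

missing: T0.r0=2 T2.r0=2 T2.r1=0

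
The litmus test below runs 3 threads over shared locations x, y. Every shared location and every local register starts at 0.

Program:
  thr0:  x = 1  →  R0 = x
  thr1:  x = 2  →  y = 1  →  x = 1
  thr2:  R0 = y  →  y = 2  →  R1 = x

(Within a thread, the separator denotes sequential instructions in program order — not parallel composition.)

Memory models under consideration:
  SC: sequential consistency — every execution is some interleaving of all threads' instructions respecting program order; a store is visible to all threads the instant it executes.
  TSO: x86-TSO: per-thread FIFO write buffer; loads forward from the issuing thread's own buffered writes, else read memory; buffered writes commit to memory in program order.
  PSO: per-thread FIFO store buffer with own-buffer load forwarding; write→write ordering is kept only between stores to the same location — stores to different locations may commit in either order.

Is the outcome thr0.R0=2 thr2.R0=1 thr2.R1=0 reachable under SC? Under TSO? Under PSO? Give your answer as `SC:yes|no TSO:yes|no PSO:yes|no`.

SC:no TSO:no PSO:yes

outcome vector order: (thr0.R0,thr2.R0,thr2.R1)
under SC → (1,0,0); (1,0,1); (1,0,2); (1,1,1); (1,1,2); (2,0,0); (2,0,1); (2,0,2); (2,1,1); (2,1,2)
under TSO → (1,0,0); (1,0,1); (1,0,2); (1,1,1); (1,1,2); (2,0,0); (2,0,1); (2,0,2); (2,1,1); (2,1,2)
under PSO → (1,0,0); (1,0,1); (1,0,2); (1,1,0); (1,1,1); (1,1,2); (2,0,0); (2,0,1); (2,0,2); (2,1,0); (2,1,1); (2,1,2)
target (2,1,0) ∈ {PSO}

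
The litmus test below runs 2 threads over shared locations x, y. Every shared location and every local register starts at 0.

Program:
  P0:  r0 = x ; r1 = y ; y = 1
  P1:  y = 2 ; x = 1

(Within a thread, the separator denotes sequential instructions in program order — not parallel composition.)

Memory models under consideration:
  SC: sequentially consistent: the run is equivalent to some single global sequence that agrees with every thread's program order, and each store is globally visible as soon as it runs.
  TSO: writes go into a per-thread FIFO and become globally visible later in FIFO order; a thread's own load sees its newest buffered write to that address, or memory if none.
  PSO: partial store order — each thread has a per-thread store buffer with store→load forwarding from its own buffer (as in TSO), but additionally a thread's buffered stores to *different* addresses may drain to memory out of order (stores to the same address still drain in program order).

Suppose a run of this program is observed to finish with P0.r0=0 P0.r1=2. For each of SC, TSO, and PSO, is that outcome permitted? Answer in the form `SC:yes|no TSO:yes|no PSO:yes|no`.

SC:yes TSO:yes PSO:yes

outcome vector order: (P0.r0,P0.r1)
[SC] allowed = {<0 0>; <0 2>; <1 2>}
[TSO] allowed = {<0 0>; <0 2>; <1 2>}
[PSO] allowed = {<0 0>; <0 2>; <1 0>; <1 2>}
target <0 2> ∈ {SC,TSO,PSO}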